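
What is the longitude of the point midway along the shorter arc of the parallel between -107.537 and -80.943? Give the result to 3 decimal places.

Signed shortest Δλ from -107.537° to -80.943° is +26.594°.
Midpoint longitude = -107.537° + (+26.594°)/2 = -107.537° + 13.297° = -94.240°.

-94.240°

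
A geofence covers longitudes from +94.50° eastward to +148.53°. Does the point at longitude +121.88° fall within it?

Yes

Band width going east from +94.50° to +148.53°: ((148.53 − 94.50) mod 360) = 54.03°.
Offset of +121.88° east of the west edge: ((121.88 − 94.50) mod 360) = 27.38°.
27.38° ≤ 54.03° ⇒ inside.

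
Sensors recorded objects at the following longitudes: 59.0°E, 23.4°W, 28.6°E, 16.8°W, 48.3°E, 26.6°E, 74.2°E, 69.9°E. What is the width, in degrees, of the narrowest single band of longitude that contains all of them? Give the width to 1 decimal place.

97.6°

Sort the longitudes: -23.4°, -16.8°, +26.6°, +28.6°, +48.3°, +59.0°, +69.9°, +74.2°.
Eastward gaps between consecutive values (wrapping around): 6.6°, 43.4°, 2.0°, 19.7°, 10.7°, 10.9°, 4.3°, 262.4°.
Largest gap = 262.4° ⇒ minimal covering band is its complement: 360° − 262.4° = 97.6°.
Band runs from -23.4° eastward to +74.2°.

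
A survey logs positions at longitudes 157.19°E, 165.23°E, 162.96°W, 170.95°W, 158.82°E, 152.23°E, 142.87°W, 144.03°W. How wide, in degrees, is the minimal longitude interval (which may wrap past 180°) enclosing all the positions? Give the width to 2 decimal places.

Sort the longitudes: -170.95°, -162.96°, -144.03°, -142.87°, +152.23°, +157.19°, +158.82°, +165.23°.
Eastward gaps between consecutive values (wrapping around): 7.99°, 18.93°, 1.16°, 295.10°, 4.96°, 1.63°, 6.41°, 23.82°.
Largest gap = 295.10° ⇒ minimal covering band is its complement: 360° − 295.10° = 64.90°.
Band runs from +152.23° eastward to -142.87°, crossing the antimeridian.

64.90°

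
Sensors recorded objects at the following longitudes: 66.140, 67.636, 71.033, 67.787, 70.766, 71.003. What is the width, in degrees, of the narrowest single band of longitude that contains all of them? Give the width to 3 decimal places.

4.893°

Sort the longitudes: +66.140°, +67.636°, +67.787°, +70.766°, +71.003°, +71.033°.
Eastward gaps between consecutive values (wrapping around): 1.496°, 0.151°, 2.979°, 0.237°, 0.030°, 355.107°.
Largest gap = 355.107° ⇒ minimal covering band is its complement: 360° − 355.107° = 4.893°.
Band runs from +66.140° eastward to +71.033°.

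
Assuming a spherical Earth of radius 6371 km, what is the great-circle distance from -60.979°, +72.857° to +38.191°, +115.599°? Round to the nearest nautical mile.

Δλ = 115.599 − 72.857 = 42.742°.
Δφ = 38.191 − -60.979 = 99.170°.
a = sin²(Δφ/2) + cos φ₁ · cos φ₂ · sin²(Δλ/2) = 0.630314.
c = 2·atan2(√a, √(1−a)) = 1.83447 rad → d = 6371·c ≈ 11687.40 km ≈ 6310.69 nmi.

6311 nmi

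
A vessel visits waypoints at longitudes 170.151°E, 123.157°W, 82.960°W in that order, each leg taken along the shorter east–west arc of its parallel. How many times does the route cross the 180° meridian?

Leg 1: +170.151° → -123.157°, shortest Δλ = 66.692° (east) — crosses 180°.
Leg 2: -123.157° → -82.960°, shortest Δλ = 40.197° (east) — does not cross 180°.
Total crossings: 1.

1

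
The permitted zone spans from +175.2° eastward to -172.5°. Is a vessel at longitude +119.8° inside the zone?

Band width going east from +175.2° to -172.5°: ((-172.5 − 175.2) mod 360) = 12.3°.
Offset of +119.8° east of the west edge: ((119.8 − 175.2) mod 360) = 304.6°.
304.6° > 12.3° ⇒ outside.

No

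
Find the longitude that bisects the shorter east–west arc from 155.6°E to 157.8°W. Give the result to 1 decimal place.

Signed shortest Δλ from +155.6° to -157.8° is +46.6°.
Midpoint longitude = +155.6° + (+46.6°)/2 = +155.6° + 23.3° = +178.9°.
(The naïve average (+155.6 + -157.8)/2 = -1.1° is on the wrong side of the globe.)

178.9°E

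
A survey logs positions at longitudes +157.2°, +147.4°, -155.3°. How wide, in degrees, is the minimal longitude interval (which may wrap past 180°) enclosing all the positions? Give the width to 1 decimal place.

57.3°

Sort the longitudes: -155.3°, +147.4°, +157.2°.
Eastward gaps between consecutive values (wrapping around): 302.7°, 9.8°, 47.5°.
Largest gap = 302.7° ⇒ minimal covering band is its complement: 360° − 302.7° = 57.3°.
Band runs from +147.4° eastward to -155.3°, crossing the antimeridian.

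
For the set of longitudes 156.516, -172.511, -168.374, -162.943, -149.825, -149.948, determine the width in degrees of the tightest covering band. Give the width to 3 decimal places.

Sort the longitudes: -172.511°, -168.374°, -162.943°, -149.948°, -149.825°, +156.516°.
Eastward gaps between consecutive values (wrapping around): 4.137°, 5.431°, 12.995°, 0.123°, 306.341°, 30.973°.
Largest gap = 306.341° ⇒ minimal covering band is its complement: 360° − 306.341° = 53.659°.
Band runs from +156.516° eastward to -149.825°, crossing the antimeridian.

53.659°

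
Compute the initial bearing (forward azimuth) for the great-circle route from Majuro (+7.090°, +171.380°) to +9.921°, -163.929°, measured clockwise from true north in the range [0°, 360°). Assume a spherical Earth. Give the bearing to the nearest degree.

82°

Δλ = -163.929 − 171.380 = -335.309°; wrapped into (−180°, 180°]: 24.691°.
θ = atan2( sin Δλ · cos φ₂ , cos φ₁ · sin φ₂ − sin φ₁ · cos φ₂ · cos Δλ )
  = atan2(0.41148, 0.06051) = 81.635° → normalised to [0°, 360°): 81.635°.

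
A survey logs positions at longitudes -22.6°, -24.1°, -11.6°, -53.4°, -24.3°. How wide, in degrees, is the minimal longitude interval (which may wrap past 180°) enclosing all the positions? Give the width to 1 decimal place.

Sort the longitudes: -53.4°, -24.3°, -24.1°, -22.6°, -11.6°.
Eastward gaps between consecutive values (wrapping around): 29.1°, 0.2°, 1.5°, 11.0°, 318.2°.
Largest gap = 318.2° ⇒ minimal covering band is its complement: 360° − 318.2° = 41.8°.
Band runs from -53.4° eastward to -11.6°.

41.8°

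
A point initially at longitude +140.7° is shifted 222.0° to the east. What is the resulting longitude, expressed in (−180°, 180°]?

+2.7°

Start at +140.7°; shift +222.0° → +362.7°.
+362.7° lies outside (−180°, 180°]; subtract 360° → +2.7°.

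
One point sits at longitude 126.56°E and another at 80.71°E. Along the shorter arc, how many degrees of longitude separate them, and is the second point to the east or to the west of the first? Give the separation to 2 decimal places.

Raw difference: 80.71 − 126.56 = -45.85°.
Normalise into (−180°, 180°]: -45.85° stays -45.85°.
Negative ⇒ the second point lies to the west; separation 45.85°.

45.85° west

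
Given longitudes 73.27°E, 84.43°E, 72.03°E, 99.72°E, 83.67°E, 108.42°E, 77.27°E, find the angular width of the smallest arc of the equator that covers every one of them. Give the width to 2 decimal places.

Sort the longitudes: +72.03°, +73.27°, +77.27°, +83.67°, +84.43°, +99.72°, +108.42°.
Eastward gaps between consecutive values (wrapping around): 1.24°, 4.00°, 6.40°, 0.76°, 15.29°, 8.70°, 323.61°.
Largest gap = 323.61° ⇒ minimal covering band is its complement: 360° − 323.61° = 36.39°.
Band runs from +72.03° eastward to +108.42°.

36.39°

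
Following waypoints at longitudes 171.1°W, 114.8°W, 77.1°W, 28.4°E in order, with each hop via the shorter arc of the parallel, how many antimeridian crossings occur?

0

Leg 1: -171.1° → -114.8°, shortest Δλ = 56.3° (east) — does not cross 180°.
Leg 2: -114.8° → -77.1°, shortest Δλ = 37.7° (east) — does not cross 180°.
Leg 3: -77.1° → +28.4°, shortest Δλ = 105.5° (east) — does not cross 180°.
Total crossings: 0.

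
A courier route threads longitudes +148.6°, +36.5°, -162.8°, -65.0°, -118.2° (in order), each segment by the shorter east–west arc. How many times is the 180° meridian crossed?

1

Leg 1: +148.6° → +36.5°, shortest Δλ = -112.1° (west) — does not cross 180°.
Leg 2: +36.5° → -162.8°, shortest Δλ = 160.7° (east) — crosses 180°.
Leg 3: -162.8° → -65.0°, shortest Δλ = 97.8° (east) — does not cross 180°.
Leg 4: -65.0° → -118.2°, shortest Δλ = -53.2° (west) — does not cross 180°.
Total crossings: 1.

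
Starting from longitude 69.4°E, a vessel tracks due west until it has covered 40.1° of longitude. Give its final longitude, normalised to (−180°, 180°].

Start at +69.4°; shift −40.1° → +29.3°.
+29.3° already lies in (−180°, 180°].

29.3°E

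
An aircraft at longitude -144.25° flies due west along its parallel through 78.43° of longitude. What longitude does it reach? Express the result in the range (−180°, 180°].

Start at -144.25°; shift −78.43° → -222.68°.
-222.68° lies outside (−180°, 180°]; add 360° → +137.32°.

+137.32°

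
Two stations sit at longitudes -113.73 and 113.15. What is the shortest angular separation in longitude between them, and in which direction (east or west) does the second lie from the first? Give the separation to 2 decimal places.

133.12° west

Raw difference: 113.15 − -113.73 = 226.88°.
Normalise into (−180°, 180°]: 226.88° − 360° = -133.12°.
Negative ⇒ the second point lies to the west; separation 133.12°.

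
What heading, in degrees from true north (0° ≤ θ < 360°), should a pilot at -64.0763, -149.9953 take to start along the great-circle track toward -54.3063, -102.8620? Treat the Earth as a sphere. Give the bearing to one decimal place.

89.7°

Δλ = -102.8620 − -149.9953 = 47.1333°.
θ = atan2( sin Δλ · cos φ₂ , cos φ₁ · sin φ₂ − sin φ₁ · cos φ₂ · cos Δλ )
  = atan2(0.42763, 0.00193) = 89.741° → normalised to [0°, 360°): 89.741°.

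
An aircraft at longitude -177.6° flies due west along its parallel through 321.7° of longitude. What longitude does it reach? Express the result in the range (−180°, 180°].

-139.3°

Start at -177.6°; shift −321.7° → -499.3°.
-499.3° lies outside (−180°, 180°]; add 360° → -139.3°.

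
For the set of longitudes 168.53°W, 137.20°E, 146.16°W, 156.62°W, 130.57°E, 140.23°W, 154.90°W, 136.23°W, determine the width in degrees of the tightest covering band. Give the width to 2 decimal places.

Sort the longitudes: -168.53°, -156.62°, -154.90°, -146.16°, -140.23°, -136.23°, +130.57°, +137.20°.
Eastward gaps between consecutive values (wrapping around): 11.91°, 1.72°, 8.74°, 5.93°, 4.00°, 266.80°, 6.63°, 54.27°.
Largest gap = 266.80° ⇒ minimal covering band is its complement: 360° − 266.80° = 93.20°.
Band runs from +130.57° eastward to -136.23°, crossing the antimeridian.

93.20°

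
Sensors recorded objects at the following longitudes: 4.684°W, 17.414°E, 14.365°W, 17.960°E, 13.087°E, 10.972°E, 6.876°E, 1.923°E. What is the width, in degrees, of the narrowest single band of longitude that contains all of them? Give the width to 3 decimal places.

Sort the longitudes: -14.365°, -4.684°, +1.923°, +6.876°, +10.972°, +13.087°, +17.414°, +17.960°.
Eastward gaps between consecutive values (wrapping around): 9.681°, 6.607°, 4.953°, 4.096°, 2.115°, 4.327°, 0.546°, 327.675°.
Largest gap = 327.675° ⇒ minimal covering band is its complement: 360° − 327.675° = 32.325°.
Band runs from -14.365° eastward to +17.960°.

32.325°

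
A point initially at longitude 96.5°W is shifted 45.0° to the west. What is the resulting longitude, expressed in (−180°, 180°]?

Start at -96.5°; shift −45.0° → -141.5°.
-141.5° already lies in (−180°, 180°].

141.5°W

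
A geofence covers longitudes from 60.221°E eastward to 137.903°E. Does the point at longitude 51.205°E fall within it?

Band width going east from +60.221° to +137.903°: ((137.903 − 60.221) mod 360) = 77.682°.
Offset of +51.205° east of the west edge: ((51.205 − 60.221) mod 360) = 350.984°.
350.984° > 77.682° ⇒ outside.

No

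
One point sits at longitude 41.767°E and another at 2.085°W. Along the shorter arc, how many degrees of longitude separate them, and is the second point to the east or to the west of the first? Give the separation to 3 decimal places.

43.852° west

Raw difference: -2.085 − 41.767 = -43.852°.
Normalise into (−180°, 180°]: -43.852° stays -43.852°.
Negative ⇒ the second point lies to the west; separation 43.852°.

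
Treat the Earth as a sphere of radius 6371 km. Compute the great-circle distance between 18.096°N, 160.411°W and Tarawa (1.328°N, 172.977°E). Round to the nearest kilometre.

Δλ = 172.977 − -160.411 = 333.388°; wrapped into (−180°, 180°]: -26.612°.
Δφ = 1.328 − 18.096 = -16.768°.
a = sin²(Δφ/2) + cos φ₁ · cos φ₂ · sin²(Δλ/2) = 0.071596.
c = 2·atan2(√a, √(1−a)) = 0.54175 rad → d = 6371·c ≈ 3451.48 km.

3451 km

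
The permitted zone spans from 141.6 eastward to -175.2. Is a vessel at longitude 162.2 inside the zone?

Yes

Band width going east from +141.6° to -175.2°: ((-175.2 − 141.6) mod 360) = 43.2°.
Offset of +162.2° east of the west edge: ((162.2 − 141.6) mod 360) = 20.6°.
20.6° ≤ 43.2° ⇒ inside.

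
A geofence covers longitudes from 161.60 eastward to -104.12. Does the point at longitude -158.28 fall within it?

Yes

Band width going east from +161.60° to -104.12°: ((-104.12 − 161.60) mod 360) = 94.28°.
Offset of -158.28° east of the west edge: ((-158.28 − 161.60) mod 360) = 40.12°.
40.12° ≤ 94.28° ⇒ inside.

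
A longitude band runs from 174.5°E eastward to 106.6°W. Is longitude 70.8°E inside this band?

No

Band width going east from +174.5° to -106.6°: ((-106.6 − 174.5) mod 360) = 78.9°.
Offset of +70.8° east of the west edge: ((70.8 − 174.5) mod 360) = 256.3°.
256.3° > 78.9° ⇒ outside.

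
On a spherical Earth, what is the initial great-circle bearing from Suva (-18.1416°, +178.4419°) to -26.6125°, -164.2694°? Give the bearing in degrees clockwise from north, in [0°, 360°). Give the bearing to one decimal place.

Δλ = -164.2694 − 178.4419 = -342.7113°; wrapped into (−180°, 180°]: 17.2887°.
θ = atan2( sin Δλ · cos φ₂ , cos φ₁ · sin φ₂ − sin φ₁ · cos φ₂ · cos Δλ )
  = atan2(0.26570, -0.15988) = 121.037° → normalised to [0°, 360°): 121.037°.

121.0°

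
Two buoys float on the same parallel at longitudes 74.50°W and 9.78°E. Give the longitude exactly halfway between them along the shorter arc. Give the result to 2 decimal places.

32.36°W

Signed shortest Δλ from -74.50° to +9.78° is +84.28°.
Midpoint longitude = -74.50° + (+84.28°)/2 = -74.50° + 42.14° = -32.36°.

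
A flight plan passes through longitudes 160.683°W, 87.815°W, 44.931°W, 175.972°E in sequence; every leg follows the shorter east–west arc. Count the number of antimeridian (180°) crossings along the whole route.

1

Leg 1: -160.683° → -87.815°, shortest Δλ = 72.868° (east) — does not cross 180°.
Leg 2: -87.815° → -44.931°, shortest Δλ = 42.884° (east) — does not cross 180°.
Leg 3: -44.931° → +175.972°, shortest Δλ = -139.097° (west) — crosses 180°.
Total crossings: 1.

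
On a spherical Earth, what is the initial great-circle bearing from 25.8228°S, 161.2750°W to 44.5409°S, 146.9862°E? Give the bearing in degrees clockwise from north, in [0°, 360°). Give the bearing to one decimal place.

231.9°

Δλ = 146.9862 − -161.2750 = 308.2612°; wrapped into (−180°, 180°]: -51.7388°.
θ = atan2( sin Δλ · cos φ₂ , cos φ₁ · sin φ₂ − sin φ₁ · cos φ₂ · cos Δλ )
  = atan2(-0.55965, -0.43912) = -128.119° → normalised to [0°, 360°): 231.881°.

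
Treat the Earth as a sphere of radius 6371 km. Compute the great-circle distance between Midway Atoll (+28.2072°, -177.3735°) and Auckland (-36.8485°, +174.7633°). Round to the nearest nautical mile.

Δλ = 174.7633 − -177.3735 = 352.1368°; wrapped into (−180°, 180°]: -7.8632°.
Δφ = -36.8485 − 28.2072 = -65.0557°.
a = sin²(Δφ/2) + cos φ₁ · cos φ₂ · sin²(Δλ/2) = 0.292447.
c = 2·atan2(√a, √(1−a)) = 1.14274 rad → d = 6371·c ≈ 7280.37 km ≈ 3931.09 nmi.

3931 nmi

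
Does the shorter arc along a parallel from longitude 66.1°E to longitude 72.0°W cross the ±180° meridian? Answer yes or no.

No

Signed shortest Δλ = ((-72.0 − 66.1 + 180) mod 360) − 180 = -138.1°.
Going west by 138.1° from +66.1° reaches -72.0° without touching 180°.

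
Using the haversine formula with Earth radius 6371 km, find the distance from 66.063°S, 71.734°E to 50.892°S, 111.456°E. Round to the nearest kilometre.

Δλ = 111.456 − 71.734 = 39.722°.
Δφ = -50.892 − -66.063 = 15.171°.
a = sin²(Δφ/2) + cos φ₁ · cos φ₂ · sin²(Δλ/2) = 0.046966.
c = 2·atan2(√a, √(1−a)) = 0.43690 rad → d = 6371·c ≈ 2783.47 km.

2783 km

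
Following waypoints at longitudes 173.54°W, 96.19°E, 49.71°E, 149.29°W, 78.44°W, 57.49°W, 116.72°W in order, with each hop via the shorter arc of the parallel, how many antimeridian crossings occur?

Leg 1: -173.54° → +96.19°, shortest Δλ = -90.27° (west) — crosses 180°.
Leg 2: +96.19° → +49.71°, shortest Δλ = -46.48° (west) — does not cross 180°.
Leg 3: +49.71° → -149.29°, shortest Δλ = 161.0° (east) — crosses 180°.
Leg 4: -149.29° → -78.44°, shortest Δλ = 70.85° (east) — does not cross 180°.
Leg 5: -78.44° → -57.49°, shortest Δλ = 20.95° (east) — does not cross 180°.
Leg 6: -57.49° → -116.72°, shortest Δλ = -59.23° (west) — does not cross 180°.
Total crossings: 2.

2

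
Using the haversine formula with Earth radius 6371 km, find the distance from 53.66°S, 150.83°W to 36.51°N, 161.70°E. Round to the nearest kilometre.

11014 km

Δλ = 161.70 − -150.83 = 312.53°; wrapped into (−180°, 180°]: -47.47°.
Δφ = 36.51 − -53.66 = 90.17°.
a = sin²(Δφ/2) + cos φ₁ · cos φ₂ · sin²(Δλ/2) = 0.578647.
c = 2·atan2(√a, √(1−a)) = 1.72875 rad → d = 6371·c ≈ 11013.85 km.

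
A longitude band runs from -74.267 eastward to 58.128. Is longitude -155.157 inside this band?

No

Band width going east from -74.267° to +58.128°: ((58.128 − -74.267) mod 360) = 132.395°.
Offset of -155.157° east of the west edge: ((-155.157 − -74.267) mod 360) = 279.110°.
279.110° > 132.395° ⇒ outside.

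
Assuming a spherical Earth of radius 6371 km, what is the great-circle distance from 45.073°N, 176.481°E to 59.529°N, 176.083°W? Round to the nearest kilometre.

1683 km

Δλ = -176.083 − 176.481 = -352.564°; wrapped into (−180°, 180°]: 7.436°.
Δφ = 59.529 − 45.073 = 14.456°.
a = sin²(Δφ/2) + cos φ₁ · cos φ₂ · sin²(Δλ/2) = 0.017336.
c = 2·atan2(√a, √(1−a)) = 0.26410 rad → d = 6371·c ≈ 1682.58 km.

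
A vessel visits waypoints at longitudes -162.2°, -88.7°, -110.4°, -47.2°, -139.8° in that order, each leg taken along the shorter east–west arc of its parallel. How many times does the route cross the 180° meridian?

Leg 1: -162.2° → -88.7°, shortest Δλ = 73.5° (east) — does not cross 180°.
Leg 2: -88.7° → -110.4°, shortest Δλ = -21.7° (west) — does not cross 180°.
Leg 3: -110.4° → -47.2°, shortest Δλ = 63.2° (east) — does not cross 180°.
Leg 4: -47.2° → -139.8°, shortest Δλ = -92.6° (west) — does not cross 180°.
Total crossings: 0.

0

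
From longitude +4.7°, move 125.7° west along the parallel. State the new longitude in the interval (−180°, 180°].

-121.0°

Start at +4.7°; shift −125.7° → -121.0°.
-121.0° already lies in (−180°, 180°].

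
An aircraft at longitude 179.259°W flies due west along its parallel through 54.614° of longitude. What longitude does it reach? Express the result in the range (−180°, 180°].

Start at -179.259°; shift −54.614° → -233.873°.
-233.873° lies outside (−180°, 180°]; add 360° → +126.127°.

126.127°E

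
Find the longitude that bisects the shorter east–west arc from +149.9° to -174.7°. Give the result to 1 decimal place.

+167.6°

Signed shortest Δλ from +149.9° to -174.7° is +35.4°.
Midpoint longitude = +149.9° + (+35.4°)/2 = +149.9° + 17.7° = +167.6°.
(The naïve average (+149.9 + -174.7)/2 = -12.4° is on the wrong side of the globe.)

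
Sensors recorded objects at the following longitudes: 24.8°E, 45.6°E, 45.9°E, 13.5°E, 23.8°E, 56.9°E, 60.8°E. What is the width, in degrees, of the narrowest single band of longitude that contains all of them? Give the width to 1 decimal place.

Sort the longitudes: +13.5°, +23.8°, +24.8°, +45.6°, +45.9°, +56.9°, +60.8°.
Eastward gaps between consecutive values (wrapping around): 10.3°, 1.0°, 20.8°, 0.3°, 11.0°, 3.9°, 312.7°.
Largest gap = 312.7° ⇒ minimal covering band is its complement: 360° − 312.7° = 47.3°.
Band runs from +13.5° eastward to +60.8°.

47.3°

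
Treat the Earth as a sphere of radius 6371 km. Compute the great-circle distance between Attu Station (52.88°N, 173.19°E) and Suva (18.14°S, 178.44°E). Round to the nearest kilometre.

Δλ = 178.44 − 173.19 = 5.25°.
Δφ = -18.14 − 52.88 = -71.02°.
a = sin²(Δφ/2) + cos φ₁ · cos φ₂ · sin²(Δλ/2) = 0.338584.
c = 2·atan2(√a, √(1−a)) = 1.24208 rad → d = 6371·c ≈ 7913.27 km.

7913 km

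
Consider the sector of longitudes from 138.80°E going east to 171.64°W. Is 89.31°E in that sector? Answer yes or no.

Band width going east from +138.80° to -171.64°: ((-171.64 − 138.80) mod 360) = 49.56°.
Offset of +89.31° east of the west edge: ((89.31 − 138.80) mod 360) = 310.51°.
310.51° > 49.56° ⇒ outside.

No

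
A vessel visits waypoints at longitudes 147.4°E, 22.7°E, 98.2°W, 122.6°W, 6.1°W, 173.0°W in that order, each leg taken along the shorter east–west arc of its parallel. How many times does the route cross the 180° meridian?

Leg 1: +147.4° → +22.7°, shortest Δλ = -124.7° (west) — does not cross 180°.
Leg 2: +22.7° → -98.2°, shortest Δλ = -120.9° (west) — does not cross 180°.
Leg 3: -98.2° → -122.6°, shortest Δλ = -24.4° (west) — does not cross 180°.
Leg 4: -122.6° → -6.1°, shortest Δλ = 116.5° (east) — does not cross 180°.
Leg 5: -6.1° → -173.0°, shortest Δλ = -166.9° (west) — does not cross 180°.
Total crossings: 0.

0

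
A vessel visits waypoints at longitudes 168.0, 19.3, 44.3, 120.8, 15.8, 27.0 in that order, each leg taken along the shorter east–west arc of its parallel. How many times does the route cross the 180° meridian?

Leg 1: +168.0° → +19.3°, shortest Δλ = -148.7° (west) — does not cross 180°.
Leg 2: +19.3° → +44.3°, shortest Δλ = 25.0° (east) — does not cross 180°.
Leg 3: +44.3° → +120.8°, shortest Δλ = 76.5° (east) — does not cross 180°.
Leg 4: +120.8° → +15.8°, shortest Δλ = -105.0° (west) — does not cross 180°.
Leg 5: +15.8° → +27.0°, shortest Δλ = 11.2° (east) — does not cross 180°.
Total crossings: 0.

0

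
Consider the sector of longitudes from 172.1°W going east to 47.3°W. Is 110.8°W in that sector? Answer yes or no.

Yes

Band width going east from -172.1° to -47.3°: ((-47.3 − -172.1) mod 360) = 124.8°.
Offset of -110.8° east of the west edge: ((-110.8 − -172.1) mod 360) = 61.3°.
61.3° ≤ 124.8° ⇒ inside.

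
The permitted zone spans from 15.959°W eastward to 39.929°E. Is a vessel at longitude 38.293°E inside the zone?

Yes

Band width going east from -15.959° to +39.929°: ((39.929 − -15.959) mod 360) = 55.888°.
Offset of +38.293° east of the west edge: ((38.293 − -15.959) mod 360) = 54.252°.
54.252° ≤ 55.888° ⇒ inside.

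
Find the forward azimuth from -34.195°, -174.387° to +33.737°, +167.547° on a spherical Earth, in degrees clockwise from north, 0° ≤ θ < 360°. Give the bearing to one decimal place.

Δλ = 167.547 − -174.387 = 341.934°; wrapped into (−180°, 180°]: -18.066°.
θ = atan2( sin Δλ · cos φ₂ , cos φ₁ · sin φ₂ − sin φ₁ · cos φ₂ · cos Δλ )
  = atan2(-0.25789, 0.90370) = -15.927° → normalised to [0°, 360°): 344.073°.

344.1°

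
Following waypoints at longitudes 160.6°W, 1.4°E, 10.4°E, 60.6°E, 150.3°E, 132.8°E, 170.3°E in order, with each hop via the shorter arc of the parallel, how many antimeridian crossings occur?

0

Leg 1: -160.6° → +1.4°, shortest Δλ = 162.0° (east) — does not cross 180°.
Leg 2: +1.4° → +10.4°, shortest Δλ = 9.0° (east) — does not cross 180°.
Leg 3: +10.4° → +60.6°, shortest Δλ = 50.2° (east) — does not cross 180°.
Leg 4: +60.6° → +150.3°, shortest Δλ = 89.7° (east) — does not cross 180°.
Leg 5: +150.3° → +132.8°, shortest Δλ = -17.5° (west) — does not cross 180°.
Leg 6: +132.8° → +170.3°, shortest Δλ = 37.5° (east) — does not cross 180°.
Total crossings: 0.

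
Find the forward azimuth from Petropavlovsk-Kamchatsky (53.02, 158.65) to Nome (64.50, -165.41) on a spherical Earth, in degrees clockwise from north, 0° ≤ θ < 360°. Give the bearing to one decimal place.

Δλ = -165.41 − 158.65 = -324.06°; wrapped into (−180°, 180°]: 35.94°.
θ = atan2( sin Δλ · cos φ₂ , cos φ₁ · sin φ₂ − sin φ₁ · cos φ₂ · cos Δλ )
  = atan2(0.25268, 0.26450) = 43.692° → normalised to [0°, 360°): 43.692°.

43.7°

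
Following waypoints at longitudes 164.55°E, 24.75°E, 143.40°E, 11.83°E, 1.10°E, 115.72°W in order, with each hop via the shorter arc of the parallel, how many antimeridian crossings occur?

Leg 1: +164.55° → +24.75°, shortest Δλ = -139.8° (west) — does not cross 180°.
Leg 2: +24.75° → +143.40°, shortest Δλ = 118.65° (east) — does not cross 180°.
Leg 3: +143.40° → +11.83°, shortest Δλ = -131.57° (west) — does not cross 180°.
Leg 4: +11.83° → +1.10°, shortest Δλ = -10.73° (west) — does not cross 180°.
Leg 5: +1.10° → -115.72°, shortest Δλ = -116.82° (west) — does not cross 180°.
Total crossings: 0.

0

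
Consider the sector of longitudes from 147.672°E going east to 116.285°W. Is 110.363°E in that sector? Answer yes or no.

No

Band width going east from +147.672° to -116.285°: ((-116.285 − 147.672) mod 360) = 96.043°.
Offset of +110.363° east of the west edge: ((110.363 − 147.672) mod 360) = 322.691°.
322.691° > 96.043° ⇒ outside.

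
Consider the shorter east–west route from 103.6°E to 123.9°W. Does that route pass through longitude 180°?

Yes

Naïve |-123.9 − 103.6| = 227.5° > 180°, so the shorter arc goes the other way round — across 180°.
Signed shortest Δλ = ((-123.9 − 103.6 + 180) mod 360) − 180 = 132.5°.
Going east by 132.5° from +103.6° passes through 180° before reaching -123.9°.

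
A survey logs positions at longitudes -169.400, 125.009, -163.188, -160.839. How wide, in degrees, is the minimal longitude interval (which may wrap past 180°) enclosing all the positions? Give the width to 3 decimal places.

Sort the longitudes: -169.400°, -163.188°, -160.839°, +125.009°.
Eastward gaps between consecutive values (wrapping around): 6.212°, 2.349°, 285.848°, 65.591°.
Largest gap = 285.848° ⇒ minimal covering band is its complement: 360° − 285.848° = 74.152°.
Band runs from +125.009° eastward to -160.839°, crossing the antimeridian.

74.152°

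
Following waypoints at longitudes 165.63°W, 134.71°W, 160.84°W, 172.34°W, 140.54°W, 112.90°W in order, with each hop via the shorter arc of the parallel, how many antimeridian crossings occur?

Leg 1: -165.63° → -134.71°, shortest Δλ = 30.92° (east) — does not cross 180°.
Leg 2: -134.71° → -160.84°, shortest Δλ = -26.13° (west) — does not cross 180°.
Leg 3: -160.84° → -172.34°, shortest Δλ = -11.5° (west) — does not cross 180°.
Leg 4: -172.34° → -140.54°, shortest Δλ = 31.8° (east) — does not cross 180°.
Leg 5: -140.54° → -112.90°, shortest Δλ = 27.64° (east) — does not cross 180°.
Total crossings: 0.

0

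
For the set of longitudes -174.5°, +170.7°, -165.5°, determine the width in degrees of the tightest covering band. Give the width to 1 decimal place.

23.8°

Sort the longitudes: -174.5°, -165.5°, +170.7°.
Eastward gaps between consecutive values (wrapping around): 9.0°, 336.2°, 14.8°.
Largest gap = 336.2° ⇒ minimal covering band is its complement: 360° − 336.2° = 23.8°.
Band runs from +170.7° eastward to -165.5°, crossing the antimeridian.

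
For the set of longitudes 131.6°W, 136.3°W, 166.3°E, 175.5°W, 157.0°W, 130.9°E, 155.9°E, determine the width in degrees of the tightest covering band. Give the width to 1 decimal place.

97.5°

Sort the longitudes: -175.5°, -157.0°, -136.3°, -131.6°, +130.9°, +155.9°, +166.3°.
Eastward gaps between consecutive values (wrapping around): 18.5°, 20.7°, 4.7°, 262.5°, 25.0°, 10.4°, 18.2°.
Largest gap = 262.5° ⇒ minimal covering band is its complement: 360° − 262.5° = 97.5°.
Band runs from +130.9° eastward to -131.6°, crossing the antimeridian.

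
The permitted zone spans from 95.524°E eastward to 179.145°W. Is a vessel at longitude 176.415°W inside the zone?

No

Band width going east from +95.524° to -179.145°: ((-179.145 − 95.524) mod 360) = 85.331°.
Offset of -176.415° east of the west edge: ((-176.415 − 95.524) mod 360) = 88.061°.
88.061° > 85.331° ⇒ outside.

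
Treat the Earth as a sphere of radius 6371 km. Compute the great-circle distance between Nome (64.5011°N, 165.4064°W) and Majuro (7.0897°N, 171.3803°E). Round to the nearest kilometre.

Δλ = 171.3803 − -165.4064 = 336.7867°; wrapped into (−180°, 180°]: -23.2133°.
Δφ = 7.0897 − 64.5011 = -57.4114°.
a = sin²(Δφ/2) + cos φ₁ · cos φ₂ · sin²(Δλ/2) = 0.247991.
c = 2·atan2(√a, √(1−a)) = 1.04255 rad → d = 6371·c ≈ 6642.09 km.

6642 km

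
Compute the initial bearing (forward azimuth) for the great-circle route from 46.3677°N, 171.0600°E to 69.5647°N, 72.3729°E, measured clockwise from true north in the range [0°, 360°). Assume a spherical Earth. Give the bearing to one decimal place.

333.3°

Δλ = 72.3729 − 171.0600 = -98.6871°.
θ = atan2( sin Δλ · cos φ₂ , cos φ₁ · sin φ₂ − sin φ₁ · cos φ₂ · cos Δλ )
  = atan2(-0.34514, 0.68477) = -26.749° → normalised to [0°, 360°): 333.251°.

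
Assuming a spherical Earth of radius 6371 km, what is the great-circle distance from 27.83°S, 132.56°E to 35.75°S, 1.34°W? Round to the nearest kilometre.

Δλ = -1.34 − 132.56 = -133.90°.
Δφ = -35.75 − -27.83 = -7.92°.
a = sin²(Δφ/2) + cos φ₁ · cos φ₂ · sin²(Δλ/2) = 0.612450.
c = 2·atan2(√a, √(1−a)) = 1.79764 rad → d = 6371·c ≈ 11452.75 km.

11453 km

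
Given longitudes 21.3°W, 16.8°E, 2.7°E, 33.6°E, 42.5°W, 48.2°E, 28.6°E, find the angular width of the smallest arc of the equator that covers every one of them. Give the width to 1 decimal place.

Sort the longitudes: -42.5°, -21.3°, +2.7°, +16.8°, +28.6°, +33.6°, +48.2°.
Eastward gaps between consecutive values (wrapping around): 21.2°, 24.0°, 14.1°, 11.8°, 5.0°, 14.6°, 269.3°.
Largest gap = 269.3° ⇒ minimal covering band is its complement: 360° − 269.3° = 90.7°.
Band runs from -42.5° eastward to +48.2°.

90.7°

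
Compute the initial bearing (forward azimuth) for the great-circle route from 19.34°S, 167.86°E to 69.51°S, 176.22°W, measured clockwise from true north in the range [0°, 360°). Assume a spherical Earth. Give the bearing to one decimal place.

172.9°

Δλ = -176.22 − 167.86 = -344.08°; wrapped into (−180°, 180°]: 15.92°.
θ = atan2( sin Δλ · cos φ₂ , cos φ₁ · sin φ₂ − sin φ₁ · cos φ₂ · cos Δλ )
  = atan2(0.09602, -0.77239) = 172.914° → normalised to [0°, 360°): 172.914°.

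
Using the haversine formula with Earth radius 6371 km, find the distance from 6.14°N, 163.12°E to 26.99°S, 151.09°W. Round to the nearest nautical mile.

Δλ = -151.09 − 163.12 = -314.21°; wrapped into (−180°, 180°]: 45.79°.
Δφ = -26.99 − 6.14 = -33.13°.
a = sin²(Δφ/2) + cos φ₁ · cos φ₂ · sin²(Δλ/2) = 0.215380.
c = 2·atan2(√a, √(1−a)) = 0.96522 rad → d = 6371·c ≈ 6149.39 km ≈ 3320.40 nmi.

3320 nmi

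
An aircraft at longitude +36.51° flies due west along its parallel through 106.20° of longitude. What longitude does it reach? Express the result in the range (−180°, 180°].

-69.69°

Start at +36.51°; shift −106.20° → -69.69°.
-69.69° already lies in (−180°, 180°].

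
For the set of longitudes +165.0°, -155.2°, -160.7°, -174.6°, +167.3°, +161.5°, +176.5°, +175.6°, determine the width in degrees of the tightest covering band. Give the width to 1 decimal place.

Sort the longitudes: -174.6°, -160.7°, -155.2°, +161.5°, +165.0°, +167.3°, +175.6°, +176.5°.
Eastward gaps between consecutive values (wrapping around): 13.9°, 5.5°, 316.7°, 3.5°, 2.3°, 8.3°, 0.9°, 8.9°.
Largest gap = 316.7° ⇒ minimal covering band is its complement: 360° − 316.7° = 43.3°.
Band runs from +161.5° eastward to -155.2°, crossing the antimeridian.

43.3°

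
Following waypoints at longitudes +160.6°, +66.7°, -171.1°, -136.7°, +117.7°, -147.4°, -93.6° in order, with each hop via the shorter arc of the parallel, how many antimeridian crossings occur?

Leg 1: +160.6° → +66.7°, shortest Δλ = -93.9° (west) — does not cross 180°.
Leg 2: +66.7° → -171.1°, shortest Δλ = 122.2° (east) — crosses 180°.
Leg 3: -171.1° → -136.7°, shortest Δλ = 34.4° (east) — does not cross 180°.
Leg 4: -136.7° → +117.7°, shortest Δλ = -105.6° (west) — crosses 180°.
Leg 5: +117.7° → -147.4°, shortest Δλ = 94.9° (east) — crosses 180°.
Leg 6: -147.4° → -93.6°, shortest Δλ = 53.8° (east) — does not cross 180°.
Total crossings: 3.

3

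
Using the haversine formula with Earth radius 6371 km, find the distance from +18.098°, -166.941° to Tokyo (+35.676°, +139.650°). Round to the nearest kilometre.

5571 km

Δλ = 139.650 − -166.941 = 306.591°; wrapped into (−180°, 180°]: -53.409°.
Δφ = 35.676 − 18.098 = 17.578°.
a = sin²(Δφ/2) + cos φ₁ · cos φ₂ · sin²(Δλ/2) = 0.179281.
c = 2·atan2(√a, √(1−a)) = 0.87442 rad → d = 6371·c ≈ 5570.96 km.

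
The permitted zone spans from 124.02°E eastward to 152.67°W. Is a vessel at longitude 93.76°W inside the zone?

Band width going east from +124.02° to -152.67°: ((-152.67 − 124.02) mod 360) = 83.31°.
Offset of -93.76° east of the west edge: ((-93.76 − 124.02) mod 360) = 142.22°.
142.22° > 83.31° ⇒ outside.

No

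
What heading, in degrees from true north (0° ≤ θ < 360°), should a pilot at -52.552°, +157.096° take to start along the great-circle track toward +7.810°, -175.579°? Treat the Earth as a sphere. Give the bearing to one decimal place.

30.2°

Δλ = -175.579 − 157.096 = -332.675°; wrapped into (−180°, 180°]: 27.325°.
θ = atan2( sin Δλ · cos φ₂ , cos φ₁ · sin φ₂ − sin φ₁ · cos φ₂ · cos Δλ )
  = atan2(0.45478, 0.78140) = 30.200° → normalised to [0°, 360°): 30.200°.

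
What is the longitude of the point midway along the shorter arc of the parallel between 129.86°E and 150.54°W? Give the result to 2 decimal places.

169.66°E

Signed shortest Δλ from +129.86° to -150.54° is +79.60°.
Midpoint longitude = +129.86° + (+79.60°)/2 = +129.86° + 39.80° = +169.66°.
(The naïve average (+129.86 + -150.54)/2 = -10.34° is on the wrong side of the globe.)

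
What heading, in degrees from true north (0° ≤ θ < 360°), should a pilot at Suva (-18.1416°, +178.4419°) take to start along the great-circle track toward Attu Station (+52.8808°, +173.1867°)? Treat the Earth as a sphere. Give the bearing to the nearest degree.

Δλ = 173.1867 − 178.4419 = -5.2552°.
θ = atan2( sin Δλ · cos φ₂ , cos φ₁ · sin φ₂ − sin φ₁ · cos φ₂ · cos Δλ )
  = atan2(-0.05527, 0.94486) = -3.348° → normalised to [0°, 360°): 356.652°.

357°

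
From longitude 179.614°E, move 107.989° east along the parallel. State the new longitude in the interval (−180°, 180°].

Start at +179.614°; shift +107.989° → +287.603°.
+287.603° lies outside (−180°, 180°]; subtract 360° → -72.397°.

72.397°W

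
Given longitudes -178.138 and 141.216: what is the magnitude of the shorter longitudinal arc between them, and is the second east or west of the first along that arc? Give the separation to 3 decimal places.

Raw difference: 141.216 − -178.138 = 319.354°.
Normalise into (−180°, 180°]: 319.354° − 360° = -40.646°.
Negative ⇒ the second point lies to the west; separation 40.646°.

40.646° west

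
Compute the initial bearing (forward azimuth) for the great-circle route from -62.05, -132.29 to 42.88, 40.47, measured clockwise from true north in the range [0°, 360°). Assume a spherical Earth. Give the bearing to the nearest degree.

164°

Δλ = 40.47 − -132.29 = 172.76°.
θ = atan2( sin Δλ · cos φ₂ , cos φ₁ · sin φ₂ − sin φ₁ · cos φ₂ · cos Δλ )
  = atan2(0.09235, -0.32321) = 164.054° → normalised to [0°, 360°): 164.054°.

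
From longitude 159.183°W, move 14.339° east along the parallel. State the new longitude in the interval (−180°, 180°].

Start at -159.183°; shift +14.339° → -144.844°.
-144.844° already lies in (−180°, 180°].

144.844°W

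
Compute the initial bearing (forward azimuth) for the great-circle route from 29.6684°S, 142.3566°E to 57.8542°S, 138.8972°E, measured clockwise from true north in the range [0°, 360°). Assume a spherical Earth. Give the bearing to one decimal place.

183.9°

Δλ = 138.8972 − 142.3566 = -3.4594°.
θ = atan2( sin Δλ · cos φ₂ , cos φ₁ · sin φ₂ − sin φ₁ · cos φ₂ · cos Δλ )
  = atan2(-0.03211, -0.47281) = -176.115° → normalised to [0°, 360°): 183.885°.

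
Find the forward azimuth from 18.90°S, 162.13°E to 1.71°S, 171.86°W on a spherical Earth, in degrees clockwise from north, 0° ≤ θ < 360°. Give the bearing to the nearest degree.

Δλ = -171.86 − 162.13 = -333.99°; wrapped into (−180°, 180°]: 26.01°.
θ = atan2( sin Δλ · cos φ₂ , cos φ₁ · sin φ₂ − sin φ₁ · cos φ₂ · cos Δλ )
  = atan2(0.43833, 0.26275) = 59.060° → normalised to [0°, 360°): 59.060°.

59°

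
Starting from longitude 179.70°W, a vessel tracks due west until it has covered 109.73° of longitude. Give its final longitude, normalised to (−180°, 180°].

Start at -179.70°; shift −109.73° → -289.43°.
-289.43° lies outside (−180°, 180°]; add 360° → +70.57°.

70.57°E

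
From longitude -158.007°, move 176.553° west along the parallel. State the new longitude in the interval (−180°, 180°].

+25.440°

Start at -158.007°; shift −176.553° → -334.560°.
-334.560° lies outside (−180°, 180°]; add 360° → +25.440°.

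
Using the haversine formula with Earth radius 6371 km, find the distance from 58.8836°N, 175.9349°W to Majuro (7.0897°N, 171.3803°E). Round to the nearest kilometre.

5860 km

Δλ = 171.3803 − -175.9349 = 347.3152°; wrapped into (−180°, 180°]: -12.6848°.
Δφ = 7.0897 − 58.8836 = -51.7939°.
a = sin²(Δφ/2) + cos φ₁ · cos φ₂ · sin²(Δλ/2) = 0.197012.
c = 2·atan2(√a, √(1−a)) = 0.91980 rad → d = 6371·c ≈ 5860.08 km.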